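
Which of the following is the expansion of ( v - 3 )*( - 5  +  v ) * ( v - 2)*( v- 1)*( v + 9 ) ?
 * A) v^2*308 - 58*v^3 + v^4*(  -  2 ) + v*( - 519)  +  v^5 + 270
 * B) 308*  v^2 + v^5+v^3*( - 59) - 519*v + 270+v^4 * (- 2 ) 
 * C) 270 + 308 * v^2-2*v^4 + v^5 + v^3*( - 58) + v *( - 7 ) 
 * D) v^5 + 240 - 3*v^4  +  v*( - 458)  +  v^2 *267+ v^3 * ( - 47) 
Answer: A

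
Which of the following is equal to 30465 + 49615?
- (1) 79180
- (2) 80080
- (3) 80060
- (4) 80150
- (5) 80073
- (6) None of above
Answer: 2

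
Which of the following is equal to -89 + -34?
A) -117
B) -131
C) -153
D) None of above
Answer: D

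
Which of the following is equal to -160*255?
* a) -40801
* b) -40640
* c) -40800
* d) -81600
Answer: c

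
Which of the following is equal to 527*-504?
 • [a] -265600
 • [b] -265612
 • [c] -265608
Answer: c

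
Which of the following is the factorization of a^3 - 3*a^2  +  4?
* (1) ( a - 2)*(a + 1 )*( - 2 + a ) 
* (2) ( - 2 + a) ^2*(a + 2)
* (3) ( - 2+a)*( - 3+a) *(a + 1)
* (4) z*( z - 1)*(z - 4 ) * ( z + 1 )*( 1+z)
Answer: 1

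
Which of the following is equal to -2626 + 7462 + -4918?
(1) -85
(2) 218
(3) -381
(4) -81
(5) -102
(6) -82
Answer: 6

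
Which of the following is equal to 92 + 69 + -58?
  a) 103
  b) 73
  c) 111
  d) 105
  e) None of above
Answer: a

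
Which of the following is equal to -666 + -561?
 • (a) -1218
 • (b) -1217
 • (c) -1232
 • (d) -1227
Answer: d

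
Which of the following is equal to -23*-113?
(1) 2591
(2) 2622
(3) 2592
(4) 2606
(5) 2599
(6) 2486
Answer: 5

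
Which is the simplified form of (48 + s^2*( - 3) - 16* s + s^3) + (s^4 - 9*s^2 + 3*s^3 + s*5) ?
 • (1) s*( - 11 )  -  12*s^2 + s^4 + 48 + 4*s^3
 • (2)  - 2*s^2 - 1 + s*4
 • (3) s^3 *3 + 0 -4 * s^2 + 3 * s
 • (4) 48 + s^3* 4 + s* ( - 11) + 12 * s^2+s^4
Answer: 1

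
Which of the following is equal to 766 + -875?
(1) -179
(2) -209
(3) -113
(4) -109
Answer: 4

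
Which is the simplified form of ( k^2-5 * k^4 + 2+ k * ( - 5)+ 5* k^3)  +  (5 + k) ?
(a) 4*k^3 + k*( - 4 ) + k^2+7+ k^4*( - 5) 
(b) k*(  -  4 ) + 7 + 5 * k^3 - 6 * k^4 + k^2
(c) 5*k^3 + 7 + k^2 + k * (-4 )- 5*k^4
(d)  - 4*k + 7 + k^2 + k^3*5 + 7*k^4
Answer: c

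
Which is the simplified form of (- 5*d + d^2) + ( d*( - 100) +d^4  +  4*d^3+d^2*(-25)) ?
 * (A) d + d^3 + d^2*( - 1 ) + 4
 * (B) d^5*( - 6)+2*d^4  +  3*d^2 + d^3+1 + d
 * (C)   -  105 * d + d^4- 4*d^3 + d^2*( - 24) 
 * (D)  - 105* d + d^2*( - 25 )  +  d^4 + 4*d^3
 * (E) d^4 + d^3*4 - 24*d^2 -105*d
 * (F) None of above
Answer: E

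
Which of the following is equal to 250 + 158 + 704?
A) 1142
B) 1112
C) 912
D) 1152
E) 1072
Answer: B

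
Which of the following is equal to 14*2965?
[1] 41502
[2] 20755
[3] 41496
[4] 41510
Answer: 4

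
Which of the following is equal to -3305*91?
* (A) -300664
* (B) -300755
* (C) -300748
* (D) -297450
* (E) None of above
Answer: B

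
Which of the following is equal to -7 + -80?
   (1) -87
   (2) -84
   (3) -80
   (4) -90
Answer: 1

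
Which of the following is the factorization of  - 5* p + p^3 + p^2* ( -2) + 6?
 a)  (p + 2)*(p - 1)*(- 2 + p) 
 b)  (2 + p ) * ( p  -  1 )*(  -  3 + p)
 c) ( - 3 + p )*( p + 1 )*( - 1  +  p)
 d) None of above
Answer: b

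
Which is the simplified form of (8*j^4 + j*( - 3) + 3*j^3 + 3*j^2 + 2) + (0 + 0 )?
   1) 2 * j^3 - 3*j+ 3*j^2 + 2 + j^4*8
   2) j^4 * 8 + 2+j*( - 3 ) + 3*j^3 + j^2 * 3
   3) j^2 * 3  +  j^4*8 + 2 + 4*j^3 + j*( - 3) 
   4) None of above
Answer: 2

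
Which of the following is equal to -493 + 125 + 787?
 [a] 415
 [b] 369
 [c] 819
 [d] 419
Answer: d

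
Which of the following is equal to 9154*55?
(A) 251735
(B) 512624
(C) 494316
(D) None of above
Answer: D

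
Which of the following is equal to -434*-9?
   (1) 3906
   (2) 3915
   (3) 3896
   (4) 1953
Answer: 1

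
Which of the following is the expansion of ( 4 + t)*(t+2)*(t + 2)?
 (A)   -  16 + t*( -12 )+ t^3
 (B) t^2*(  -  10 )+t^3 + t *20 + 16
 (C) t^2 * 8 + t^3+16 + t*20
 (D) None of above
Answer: C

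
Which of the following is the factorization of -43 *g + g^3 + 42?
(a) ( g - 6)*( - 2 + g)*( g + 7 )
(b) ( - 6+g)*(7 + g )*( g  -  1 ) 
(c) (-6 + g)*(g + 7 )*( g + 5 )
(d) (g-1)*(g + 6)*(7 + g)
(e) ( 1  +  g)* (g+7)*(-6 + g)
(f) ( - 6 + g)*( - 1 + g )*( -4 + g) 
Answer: b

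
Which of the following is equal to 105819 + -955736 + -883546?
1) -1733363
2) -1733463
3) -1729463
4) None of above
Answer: 2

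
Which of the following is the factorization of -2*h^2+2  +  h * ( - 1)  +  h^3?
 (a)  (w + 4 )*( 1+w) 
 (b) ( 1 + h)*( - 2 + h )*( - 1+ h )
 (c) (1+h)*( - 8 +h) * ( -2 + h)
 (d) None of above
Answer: b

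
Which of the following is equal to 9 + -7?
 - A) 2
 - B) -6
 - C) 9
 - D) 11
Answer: A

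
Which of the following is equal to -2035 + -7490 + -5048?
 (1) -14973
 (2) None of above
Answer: 2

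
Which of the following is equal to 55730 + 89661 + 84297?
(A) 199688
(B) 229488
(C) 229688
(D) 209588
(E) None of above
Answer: C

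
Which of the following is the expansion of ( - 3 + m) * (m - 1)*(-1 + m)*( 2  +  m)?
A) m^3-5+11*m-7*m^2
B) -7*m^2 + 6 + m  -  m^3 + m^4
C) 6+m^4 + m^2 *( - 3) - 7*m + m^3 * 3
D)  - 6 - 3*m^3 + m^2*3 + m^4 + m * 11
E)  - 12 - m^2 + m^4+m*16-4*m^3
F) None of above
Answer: F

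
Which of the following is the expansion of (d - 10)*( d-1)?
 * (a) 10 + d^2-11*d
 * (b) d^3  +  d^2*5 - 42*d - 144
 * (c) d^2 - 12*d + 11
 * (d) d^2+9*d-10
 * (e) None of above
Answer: a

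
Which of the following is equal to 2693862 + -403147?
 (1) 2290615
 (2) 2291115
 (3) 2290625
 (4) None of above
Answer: 4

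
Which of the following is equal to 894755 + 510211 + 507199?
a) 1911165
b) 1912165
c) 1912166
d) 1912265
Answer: b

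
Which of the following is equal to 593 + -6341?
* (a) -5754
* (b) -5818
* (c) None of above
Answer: c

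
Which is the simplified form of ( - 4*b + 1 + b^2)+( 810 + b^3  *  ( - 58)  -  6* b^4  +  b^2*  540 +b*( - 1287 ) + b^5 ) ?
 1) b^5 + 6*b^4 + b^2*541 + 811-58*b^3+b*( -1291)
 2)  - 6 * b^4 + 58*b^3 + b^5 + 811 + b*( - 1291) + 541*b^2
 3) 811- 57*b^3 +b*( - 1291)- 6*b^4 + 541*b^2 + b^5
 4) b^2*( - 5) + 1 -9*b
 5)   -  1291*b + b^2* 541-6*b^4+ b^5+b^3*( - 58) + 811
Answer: 5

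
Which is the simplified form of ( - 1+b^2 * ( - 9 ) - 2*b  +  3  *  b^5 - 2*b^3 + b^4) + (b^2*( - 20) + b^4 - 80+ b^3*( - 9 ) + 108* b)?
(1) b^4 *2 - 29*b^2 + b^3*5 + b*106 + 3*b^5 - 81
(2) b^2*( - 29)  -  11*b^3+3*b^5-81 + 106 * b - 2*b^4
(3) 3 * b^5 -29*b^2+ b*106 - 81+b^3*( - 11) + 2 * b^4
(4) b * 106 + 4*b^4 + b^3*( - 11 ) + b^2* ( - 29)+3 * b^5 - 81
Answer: 3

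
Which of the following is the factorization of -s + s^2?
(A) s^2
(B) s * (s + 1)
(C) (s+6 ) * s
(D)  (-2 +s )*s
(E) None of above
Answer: E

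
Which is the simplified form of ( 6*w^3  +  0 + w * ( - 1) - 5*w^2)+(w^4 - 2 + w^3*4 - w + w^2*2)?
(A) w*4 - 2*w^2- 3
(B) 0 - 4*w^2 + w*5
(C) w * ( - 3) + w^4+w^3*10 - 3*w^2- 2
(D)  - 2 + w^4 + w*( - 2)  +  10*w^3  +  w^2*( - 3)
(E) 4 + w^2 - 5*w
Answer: D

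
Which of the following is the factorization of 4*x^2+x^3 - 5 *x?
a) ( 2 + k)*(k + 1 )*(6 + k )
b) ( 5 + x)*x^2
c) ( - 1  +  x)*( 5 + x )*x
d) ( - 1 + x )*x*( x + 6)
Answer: c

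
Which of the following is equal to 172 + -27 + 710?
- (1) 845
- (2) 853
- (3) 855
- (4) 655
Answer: 3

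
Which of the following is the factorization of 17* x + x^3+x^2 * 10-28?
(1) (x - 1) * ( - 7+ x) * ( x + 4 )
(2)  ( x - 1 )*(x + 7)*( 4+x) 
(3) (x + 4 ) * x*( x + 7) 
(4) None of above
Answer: 2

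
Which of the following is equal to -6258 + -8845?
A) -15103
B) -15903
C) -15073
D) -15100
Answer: A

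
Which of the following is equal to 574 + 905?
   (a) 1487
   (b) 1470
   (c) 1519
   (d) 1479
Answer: d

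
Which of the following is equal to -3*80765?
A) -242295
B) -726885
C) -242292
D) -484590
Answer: A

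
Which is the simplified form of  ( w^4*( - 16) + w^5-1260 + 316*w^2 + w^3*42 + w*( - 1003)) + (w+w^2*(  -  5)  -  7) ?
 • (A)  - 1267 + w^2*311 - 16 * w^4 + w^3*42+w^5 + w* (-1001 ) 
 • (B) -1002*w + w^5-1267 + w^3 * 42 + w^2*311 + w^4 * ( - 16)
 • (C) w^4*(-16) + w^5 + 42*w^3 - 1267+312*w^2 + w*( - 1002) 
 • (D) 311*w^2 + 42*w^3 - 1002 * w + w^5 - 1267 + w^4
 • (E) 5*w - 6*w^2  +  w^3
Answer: B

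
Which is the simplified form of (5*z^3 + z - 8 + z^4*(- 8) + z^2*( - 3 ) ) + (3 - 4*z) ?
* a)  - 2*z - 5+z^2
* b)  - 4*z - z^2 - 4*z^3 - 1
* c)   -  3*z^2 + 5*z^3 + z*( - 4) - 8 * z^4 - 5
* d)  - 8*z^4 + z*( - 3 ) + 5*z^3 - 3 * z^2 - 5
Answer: d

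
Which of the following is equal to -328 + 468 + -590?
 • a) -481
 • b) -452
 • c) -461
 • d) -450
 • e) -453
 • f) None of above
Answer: d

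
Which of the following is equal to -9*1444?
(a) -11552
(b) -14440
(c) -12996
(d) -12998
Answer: c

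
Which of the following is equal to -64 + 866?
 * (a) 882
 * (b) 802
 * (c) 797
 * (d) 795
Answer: b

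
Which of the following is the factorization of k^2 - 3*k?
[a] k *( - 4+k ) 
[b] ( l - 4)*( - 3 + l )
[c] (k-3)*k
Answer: c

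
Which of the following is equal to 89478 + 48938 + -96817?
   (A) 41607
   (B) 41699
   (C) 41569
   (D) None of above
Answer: D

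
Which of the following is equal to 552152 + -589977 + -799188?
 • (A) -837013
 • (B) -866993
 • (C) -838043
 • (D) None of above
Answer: A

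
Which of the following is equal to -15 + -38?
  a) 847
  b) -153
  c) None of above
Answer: c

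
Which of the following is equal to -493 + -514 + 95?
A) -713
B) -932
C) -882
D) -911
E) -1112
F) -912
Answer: F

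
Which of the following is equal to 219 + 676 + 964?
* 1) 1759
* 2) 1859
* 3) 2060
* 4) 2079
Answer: 2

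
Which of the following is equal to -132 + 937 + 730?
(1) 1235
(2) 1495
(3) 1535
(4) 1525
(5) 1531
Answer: 3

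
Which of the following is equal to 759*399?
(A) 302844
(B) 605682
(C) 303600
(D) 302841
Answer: D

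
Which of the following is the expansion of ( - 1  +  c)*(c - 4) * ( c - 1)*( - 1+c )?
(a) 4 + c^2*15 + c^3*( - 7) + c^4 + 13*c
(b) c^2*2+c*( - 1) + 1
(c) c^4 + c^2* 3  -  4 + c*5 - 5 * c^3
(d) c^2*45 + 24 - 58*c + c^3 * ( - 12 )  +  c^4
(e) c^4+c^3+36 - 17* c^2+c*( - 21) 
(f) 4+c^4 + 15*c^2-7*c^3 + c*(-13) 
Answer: f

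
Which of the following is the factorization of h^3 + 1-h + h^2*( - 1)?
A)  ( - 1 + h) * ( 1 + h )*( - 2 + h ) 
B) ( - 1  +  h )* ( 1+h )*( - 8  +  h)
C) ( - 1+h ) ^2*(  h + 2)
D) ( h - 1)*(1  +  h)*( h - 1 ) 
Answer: D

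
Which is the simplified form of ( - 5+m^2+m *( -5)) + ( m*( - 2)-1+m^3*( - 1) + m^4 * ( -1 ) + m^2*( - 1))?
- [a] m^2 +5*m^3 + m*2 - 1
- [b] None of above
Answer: b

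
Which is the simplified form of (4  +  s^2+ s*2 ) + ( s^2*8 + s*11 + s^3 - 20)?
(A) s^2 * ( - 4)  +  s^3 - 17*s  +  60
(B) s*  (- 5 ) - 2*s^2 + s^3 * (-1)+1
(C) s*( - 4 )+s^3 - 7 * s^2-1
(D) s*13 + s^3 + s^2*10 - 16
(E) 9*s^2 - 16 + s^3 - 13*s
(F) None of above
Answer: F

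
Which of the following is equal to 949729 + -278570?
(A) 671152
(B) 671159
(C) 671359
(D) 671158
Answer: B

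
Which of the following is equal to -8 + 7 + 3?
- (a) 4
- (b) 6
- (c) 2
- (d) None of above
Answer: c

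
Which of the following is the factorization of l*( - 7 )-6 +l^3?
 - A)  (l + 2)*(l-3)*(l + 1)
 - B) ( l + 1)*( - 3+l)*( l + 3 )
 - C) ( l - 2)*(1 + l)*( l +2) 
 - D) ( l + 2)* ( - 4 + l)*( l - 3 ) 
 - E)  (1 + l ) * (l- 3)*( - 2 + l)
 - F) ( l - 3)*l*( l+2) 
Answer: A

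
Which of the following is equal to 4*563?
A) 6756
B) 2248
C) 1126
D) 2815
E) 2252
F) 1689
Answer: E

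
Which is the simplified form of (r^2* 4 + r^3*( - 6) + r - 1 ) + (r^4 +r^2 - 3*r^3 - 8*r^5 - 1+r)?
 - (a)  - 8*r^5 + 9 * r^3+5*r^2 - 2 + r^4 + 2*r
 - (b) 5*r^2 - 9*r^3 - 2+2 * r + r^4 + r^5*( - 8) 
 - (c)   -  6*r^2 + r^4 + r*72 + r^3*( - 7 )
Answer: b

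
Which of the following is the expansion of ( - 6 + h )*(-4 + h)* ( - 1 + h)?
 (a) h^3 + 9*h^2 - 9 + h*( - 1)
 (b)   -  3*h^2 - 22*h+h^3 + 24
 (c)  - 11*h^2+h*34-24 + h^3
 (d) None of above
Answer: c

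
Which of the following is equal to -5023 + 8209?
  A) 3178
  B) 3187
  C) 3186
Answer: C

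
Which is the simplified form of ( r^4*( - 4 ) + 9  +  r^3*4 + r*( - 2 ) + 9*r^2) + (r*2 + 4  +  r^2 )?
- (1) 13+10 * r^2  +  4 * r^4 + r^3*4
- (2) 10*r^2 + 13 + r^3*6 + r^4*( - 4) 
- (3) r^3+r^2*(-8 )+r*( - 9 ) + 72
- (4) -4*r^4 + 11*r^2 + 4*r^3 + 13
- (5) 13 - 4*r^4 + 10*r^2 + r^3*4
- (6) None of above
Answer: 5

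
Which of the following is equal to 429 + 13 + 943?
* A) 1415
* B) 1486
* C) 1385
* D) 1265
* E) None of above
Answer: C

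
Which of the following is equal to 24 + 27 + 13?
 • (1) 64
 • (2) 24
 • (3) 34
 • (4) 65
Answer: 1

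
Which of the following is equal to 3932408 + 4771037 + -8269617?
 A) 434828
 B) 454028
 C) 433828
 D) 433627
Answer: C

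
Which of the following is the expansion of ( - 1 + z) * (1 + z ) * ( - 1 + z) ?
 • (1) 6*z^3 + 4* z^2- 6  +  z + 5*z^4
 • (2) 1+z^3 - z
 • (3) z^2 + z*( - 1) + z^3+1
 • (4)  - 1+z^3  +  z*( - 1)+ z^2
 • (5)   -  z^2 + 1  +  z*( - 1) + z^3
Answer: 5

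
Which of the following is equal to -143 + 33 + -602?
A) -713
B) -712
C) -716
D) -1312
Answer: B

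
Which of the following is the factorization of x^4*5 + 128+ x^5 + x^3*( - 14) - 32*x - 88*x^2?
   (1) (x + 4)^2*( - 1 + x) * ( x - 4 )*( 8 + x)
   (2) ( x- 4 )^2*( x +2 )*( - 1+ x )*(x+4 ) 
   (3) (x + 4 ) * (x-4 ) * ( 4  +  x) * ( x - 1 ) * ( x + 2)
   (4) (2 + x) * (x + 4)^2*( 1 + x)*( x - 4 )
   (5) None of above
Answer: 3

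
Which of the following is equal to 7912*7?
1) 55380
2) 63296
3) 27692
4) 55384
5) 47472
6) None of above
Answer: 4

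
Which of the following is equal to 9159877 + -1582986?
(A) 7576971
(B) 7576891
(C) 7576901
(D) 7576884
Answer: B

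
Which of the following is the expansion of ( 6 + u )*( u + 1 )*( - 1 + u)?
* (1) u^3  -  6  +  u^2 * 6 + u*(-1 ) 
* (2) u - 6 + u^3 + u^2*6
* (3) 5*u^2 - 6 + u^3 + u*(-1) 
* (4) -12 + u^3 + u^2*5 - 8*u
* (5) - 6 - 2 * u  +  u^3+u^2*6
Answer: 1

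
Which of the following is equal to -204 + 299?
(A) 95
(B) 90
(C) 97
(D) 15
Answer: A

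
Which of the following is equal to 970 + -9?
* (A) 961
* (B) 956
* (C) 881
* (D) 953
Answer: A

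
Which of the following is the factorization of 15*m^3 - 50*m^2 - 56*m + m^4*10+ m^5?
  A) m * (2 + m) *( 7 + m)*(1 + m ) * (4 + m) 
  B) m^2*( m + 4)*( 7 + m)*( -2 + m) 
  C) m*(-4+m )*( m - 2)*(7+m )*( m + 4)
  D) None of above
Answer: D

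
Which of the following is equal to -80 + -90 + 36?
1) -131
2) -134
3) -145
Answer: 2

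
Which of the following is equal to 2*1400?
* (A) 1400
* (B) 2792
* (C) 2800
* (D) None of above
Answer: C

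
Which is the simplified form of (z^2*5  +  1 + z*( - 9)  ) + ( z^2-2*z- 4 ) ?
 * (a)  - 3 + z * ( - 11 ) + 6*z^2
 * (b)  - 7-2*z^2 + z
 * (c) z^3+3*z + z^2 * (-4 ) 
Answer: a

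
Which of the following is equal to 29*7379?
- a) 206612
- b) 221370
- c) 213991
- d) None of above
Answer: c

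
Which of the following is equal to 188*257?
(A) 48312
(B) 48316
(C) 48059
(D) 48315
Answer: B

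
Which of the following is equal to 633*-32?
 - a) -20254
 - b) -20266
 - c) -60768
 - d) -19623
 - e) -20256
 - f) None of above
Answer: e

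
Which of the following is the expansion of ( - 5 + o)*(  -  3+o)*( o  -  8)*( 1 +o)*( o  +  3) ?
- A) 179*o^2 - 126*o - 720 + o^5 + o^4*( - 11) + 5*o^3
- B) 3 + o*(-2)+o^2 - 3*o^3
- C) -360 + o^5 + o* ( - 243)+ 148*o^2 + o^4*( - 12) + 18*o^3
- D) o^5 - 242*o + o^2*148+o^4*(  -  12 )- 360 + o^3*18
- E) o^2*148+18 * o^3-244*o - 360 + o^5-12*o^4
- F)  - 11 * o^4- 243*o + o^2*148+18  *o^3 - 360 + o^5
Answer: C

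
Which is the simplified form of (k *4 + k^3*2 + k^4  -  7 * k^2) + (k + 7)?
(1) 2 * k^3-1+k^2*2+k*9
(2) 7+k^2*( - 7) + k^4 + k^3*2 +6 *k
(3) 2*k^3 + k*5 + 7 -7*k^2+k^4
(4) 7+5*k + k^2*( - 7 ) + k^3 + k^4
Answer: 3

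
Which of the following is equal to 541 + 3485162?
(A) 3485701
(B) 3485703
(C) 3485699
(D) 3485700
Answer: B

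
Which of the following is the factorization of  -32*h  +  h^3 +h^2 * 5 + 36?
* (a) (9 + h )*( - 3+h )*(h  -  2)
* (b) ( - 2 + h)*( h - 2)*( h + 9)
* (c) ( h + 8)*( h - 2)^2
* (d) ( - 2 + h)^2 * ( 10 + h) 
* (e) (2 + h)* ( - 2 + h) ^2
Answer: b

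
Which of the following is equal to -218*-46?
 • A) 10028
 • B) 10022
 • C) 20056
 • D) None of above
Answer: A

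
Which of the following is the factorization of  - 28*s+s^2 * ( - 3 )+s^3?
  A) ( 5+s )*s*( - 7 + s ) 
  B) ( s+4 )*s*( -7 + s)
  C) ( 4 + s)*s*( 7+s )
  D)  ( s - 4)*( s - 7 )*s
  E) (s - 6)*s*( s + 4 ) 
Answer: B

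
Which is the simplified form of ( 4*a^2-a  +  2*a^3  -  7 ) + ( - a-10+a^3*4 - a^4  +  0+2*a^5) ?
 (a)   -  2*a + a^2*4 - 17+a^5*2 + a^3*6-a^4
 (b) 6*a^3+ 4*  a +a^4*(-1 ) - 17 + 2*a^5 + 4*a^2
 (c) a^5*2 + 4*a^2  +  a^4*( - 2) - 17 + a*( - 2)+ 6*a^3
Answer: a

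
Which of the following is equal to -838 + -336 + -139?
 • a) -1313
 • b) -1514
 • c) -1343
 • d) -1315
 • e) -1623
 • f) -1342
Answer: a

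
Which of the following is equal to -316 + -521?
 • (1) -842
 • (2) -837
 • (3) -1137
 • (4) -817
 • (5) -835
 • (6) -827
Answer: 2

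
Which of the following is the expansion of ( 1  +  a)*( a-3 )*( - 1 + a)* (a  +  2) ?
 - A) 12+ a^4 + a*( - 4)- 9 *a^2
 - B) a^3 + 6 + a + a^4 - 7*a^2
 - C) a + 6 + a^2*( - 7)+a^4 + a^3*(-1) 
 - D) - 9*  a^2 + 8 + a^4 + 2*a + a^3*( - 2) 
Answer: C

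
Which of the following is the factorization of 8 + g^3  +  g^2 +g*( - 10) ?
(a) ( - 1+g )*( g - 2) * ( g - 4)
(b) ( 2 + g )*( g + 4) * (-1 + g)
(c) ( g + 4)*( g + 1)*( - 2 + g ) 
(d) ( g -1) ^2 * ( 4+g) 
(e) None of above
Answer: e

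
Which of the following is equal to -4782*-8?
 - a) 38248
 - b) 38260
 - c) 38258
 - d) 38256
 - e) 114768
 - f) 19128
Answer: d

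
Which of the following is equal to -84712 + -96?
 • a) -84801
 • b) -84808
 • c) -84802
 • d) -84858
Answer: b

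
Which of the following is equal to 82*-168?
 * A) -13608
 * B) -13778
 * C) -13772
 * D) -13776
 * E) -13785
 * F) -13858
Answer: D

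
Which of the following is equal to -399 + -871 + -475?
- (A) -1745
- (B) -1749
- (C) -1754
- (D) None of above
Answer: A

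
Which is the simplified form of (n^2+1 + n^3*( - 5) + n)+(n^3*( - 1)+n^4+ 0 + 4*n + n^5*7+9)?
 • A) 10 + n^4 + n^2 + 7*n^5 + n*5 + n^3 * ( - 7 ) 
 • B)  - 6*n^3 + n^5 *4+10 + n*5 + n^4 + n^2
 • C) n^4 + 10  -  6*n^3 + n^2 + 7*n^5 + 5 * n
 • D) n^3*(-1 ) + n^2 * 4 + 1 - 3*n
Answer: C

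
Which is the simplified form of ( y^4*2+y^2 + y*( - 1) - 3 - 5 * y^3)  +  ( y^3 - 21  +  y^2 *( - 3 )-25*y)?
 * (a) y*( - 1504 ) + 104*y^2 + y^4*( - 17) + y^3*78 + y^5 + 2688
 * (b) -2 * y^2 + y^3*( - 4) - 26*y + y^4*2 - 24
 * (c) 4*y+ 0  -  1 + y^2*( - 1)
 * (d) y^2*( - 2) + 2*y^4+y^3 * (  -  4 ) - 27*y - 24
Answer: b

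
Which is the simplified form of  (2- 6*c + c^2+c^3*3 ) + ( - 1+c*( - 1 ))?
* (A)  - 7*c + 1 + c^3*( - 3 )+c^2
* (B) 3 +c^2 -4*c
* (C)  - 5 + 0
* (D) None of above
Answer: D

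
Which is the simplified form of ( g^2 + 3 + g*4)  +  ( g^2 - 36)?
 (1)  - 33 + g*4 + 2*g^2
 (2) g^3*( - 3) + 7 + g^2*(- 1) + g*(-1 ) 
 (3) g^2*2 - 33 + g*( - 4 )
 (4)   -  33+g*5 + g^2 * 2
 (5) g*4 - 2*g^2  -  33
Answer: 1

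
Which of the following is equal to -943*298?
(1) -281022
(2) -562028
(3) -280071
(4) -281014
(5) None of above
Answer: 4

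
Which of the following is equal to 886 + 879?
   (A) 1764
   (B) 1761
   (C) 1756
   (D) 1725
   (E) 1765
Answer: E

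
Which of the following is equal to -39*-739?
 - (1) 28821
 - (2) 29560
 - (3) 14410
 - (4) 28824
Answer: 1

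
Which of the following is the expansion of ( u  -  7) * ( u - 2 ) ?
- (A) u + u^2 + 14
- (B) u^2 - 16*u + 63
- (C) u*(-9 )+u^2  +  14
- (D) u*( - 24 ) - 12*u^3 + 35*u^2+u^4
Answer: C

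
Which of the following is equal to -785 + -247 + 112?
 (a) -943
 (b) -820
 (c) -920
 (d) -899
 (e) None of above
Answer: c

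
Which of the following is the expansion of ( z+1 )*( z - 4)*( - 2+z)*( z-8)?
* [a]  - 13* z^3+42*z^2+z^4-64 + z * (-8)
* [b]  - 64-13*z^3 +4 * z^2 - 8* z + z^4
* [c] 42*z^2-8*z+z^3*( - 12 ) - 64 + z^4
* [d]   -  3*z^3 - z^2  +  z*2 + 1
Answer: a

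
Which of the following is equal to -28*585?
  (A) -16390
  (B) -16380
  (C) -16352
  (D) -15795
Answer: B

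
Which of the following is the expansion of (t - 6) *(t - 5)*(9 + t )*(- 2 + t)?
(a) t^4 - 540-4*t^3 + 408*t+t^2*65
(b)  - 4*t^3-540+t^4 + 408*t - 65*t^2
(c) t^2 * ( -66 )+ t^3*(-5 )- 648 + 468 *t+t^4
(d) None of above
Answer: b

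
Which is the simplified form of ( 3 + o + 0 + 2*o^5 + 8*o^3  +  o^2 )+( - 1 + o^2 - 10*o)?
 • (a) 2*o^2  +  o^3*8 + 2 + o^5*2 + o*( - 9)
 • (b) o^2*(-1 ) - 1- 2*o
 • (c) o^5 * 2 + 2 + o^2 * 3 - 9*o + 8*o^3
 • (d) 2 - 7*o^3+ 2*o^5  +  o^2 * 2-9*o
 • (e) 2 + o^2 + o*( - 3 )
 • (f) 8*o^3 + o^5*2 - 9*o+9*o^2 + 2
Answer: a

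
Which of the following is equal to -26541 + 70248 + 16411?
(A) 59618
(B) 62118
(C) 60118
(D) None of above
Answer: C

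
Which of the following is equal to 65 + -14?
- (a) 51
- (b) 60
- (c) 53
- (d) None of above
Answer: a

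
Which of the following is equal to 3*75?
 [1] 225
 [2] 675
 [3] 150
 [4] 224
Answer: 1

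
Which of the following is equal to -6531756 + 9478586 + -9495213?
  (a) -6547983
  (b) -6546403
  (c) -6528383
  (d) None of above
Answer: d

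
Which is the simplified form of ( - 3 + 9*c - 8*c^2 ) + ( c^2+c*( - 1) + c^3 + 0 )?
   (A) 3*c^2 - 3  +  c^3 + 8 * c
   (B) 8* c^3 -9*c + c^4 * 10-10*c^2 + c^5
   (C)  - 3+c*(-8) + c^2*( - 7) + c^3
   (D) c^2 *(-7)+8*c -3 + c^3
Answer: D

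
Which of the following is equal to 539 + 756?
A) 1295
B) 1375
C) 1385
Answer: A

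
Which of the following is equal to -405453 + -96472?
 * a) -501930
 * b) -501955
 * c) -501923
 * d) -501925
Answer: d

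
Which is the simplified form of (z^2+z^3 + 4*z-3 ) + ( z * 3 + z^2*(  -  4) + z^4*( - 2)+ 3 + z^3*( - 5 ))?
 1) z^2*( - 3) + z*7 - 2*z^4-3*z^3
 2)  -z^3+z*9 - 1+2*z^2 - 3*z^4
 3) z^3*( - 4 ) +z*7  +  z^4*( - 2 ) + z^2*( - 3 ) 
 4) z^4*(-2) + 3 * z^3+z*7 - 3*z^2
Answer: 3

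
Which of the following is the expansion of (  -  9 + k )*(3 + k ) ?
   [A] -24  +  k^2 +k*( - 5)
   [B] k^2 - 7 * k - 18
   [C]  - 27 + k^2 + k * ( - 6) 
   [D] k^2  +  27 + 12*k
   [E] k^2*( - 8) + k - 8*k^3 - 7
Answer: C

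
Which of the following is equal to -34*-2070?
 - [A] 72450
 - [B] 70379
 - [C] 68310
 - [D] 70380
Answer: D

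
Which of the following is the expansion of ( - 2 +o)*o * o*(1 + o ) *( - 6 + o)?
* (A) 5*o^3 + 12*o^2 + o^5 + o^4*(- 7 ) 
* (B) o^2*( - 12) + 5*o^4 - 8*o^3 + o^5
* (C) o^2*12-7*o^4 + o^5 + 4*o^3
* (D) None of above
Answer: C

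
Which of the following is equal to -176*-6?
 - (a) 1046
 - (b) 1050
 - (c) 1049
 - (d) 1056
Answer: d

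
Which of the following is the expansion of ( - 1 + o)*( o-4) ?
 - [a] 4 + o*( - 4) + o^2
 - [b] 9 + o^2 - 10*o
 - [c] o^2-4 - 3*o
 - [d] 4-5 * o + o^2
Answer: d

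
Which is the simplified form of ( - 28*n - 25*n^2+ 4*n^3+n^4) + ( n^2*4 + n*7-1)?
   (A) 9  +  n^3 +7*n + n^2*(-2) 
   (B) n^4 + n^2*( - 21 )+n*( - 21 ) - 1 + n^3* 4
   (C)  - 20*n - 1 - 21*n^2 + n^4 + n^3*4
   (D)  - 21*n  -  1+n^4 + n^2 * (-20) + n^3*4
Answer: B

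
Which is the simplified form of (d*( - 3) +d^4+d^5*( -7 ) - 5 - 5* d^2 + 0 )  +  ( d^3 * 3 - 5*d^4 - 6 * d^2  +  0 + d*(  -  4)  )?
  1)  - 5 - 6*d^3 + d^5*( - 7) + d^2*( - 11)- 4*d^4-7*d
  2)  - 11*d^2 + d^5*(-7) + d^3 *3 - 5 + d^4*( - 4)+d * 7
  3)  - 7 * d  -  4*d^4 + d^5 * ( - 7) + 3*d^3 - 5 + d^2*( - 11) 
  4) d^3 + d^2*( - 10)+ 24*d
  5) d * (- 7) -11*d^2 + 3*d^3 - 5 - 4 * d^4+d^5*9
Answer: 3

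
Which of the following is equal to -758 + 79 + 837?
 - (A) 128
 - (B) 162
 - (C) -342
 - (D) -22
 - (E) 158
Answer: E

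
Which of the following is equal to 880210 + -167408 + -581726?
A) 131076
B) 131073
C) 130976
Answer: A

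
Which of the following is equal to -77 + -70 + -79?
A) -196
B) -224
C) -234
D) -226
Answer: D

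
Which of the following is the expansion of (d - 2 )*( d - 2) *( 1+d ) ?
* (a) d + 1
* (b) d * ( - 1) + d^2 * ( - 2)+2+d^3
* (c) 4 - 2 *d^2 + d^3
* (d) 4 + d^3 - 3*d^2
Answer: d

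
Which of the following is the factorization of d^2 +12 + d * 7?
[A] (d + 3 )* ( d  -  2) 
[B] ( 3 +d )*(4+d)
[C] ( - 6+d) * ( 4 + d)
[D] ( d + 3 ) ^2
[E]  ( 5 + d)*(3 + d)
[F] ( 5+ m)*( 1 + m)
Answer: B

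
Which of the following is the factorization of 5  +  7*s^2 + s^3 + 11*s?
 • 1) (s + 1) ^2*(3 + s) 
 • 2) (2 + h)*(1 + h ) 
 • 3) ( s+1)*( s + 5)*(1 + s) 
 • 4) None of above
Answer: 3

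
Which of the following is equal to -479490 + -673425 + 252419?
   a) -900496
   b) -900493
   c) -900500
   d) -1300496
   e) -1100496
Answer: a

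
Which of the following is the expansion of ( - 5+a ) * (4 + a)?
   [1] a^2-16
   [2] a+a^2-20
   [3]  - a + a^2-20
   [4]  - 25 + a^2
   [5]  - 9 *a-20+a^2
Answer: 3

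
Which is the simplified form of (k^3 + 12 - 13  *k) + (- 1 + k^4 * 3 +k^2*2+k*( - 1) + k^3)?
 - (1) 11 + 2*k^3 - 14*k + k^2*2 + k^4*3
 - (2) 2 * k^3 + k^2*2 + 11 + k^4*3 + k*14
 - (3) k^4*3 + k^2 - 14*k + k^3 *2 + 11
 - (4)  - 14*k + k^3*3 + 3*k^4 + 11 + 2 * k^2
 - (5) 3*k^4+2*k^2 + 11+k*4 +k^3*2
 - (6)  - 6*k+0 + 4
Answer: 1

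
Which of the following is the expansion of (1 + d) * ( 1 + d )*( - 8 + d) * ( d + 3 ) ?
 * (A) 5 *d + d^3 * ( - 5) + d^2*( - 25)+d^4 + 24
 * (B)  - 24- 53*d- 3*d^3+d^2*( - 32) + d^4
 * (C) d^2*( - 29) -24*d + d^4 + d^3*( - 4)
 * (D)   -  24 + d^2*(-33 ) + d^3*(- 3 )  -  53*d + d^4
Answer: D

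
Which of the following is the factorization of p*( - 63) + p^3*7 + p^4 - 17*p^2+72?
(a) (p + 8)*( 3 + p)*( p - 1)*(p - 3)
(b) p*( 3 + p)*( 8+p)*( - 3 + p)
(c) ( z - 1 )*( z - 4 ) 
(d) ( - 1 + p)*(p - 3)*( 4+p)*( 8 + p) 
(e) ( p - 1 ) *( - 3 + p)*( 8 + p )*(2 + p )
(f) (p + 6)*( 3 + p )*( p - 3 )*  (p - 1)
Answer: a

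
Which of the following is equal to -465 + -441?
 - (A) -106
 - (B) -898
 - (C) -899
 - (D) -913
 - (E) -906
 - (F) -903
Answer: E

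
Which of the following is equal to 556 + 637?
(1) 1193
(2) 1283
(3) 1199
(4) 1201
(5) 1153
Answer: 1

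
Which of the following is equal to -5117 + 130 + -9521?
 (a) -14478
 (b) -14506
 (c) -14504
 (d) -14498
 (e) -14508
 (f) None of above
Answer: e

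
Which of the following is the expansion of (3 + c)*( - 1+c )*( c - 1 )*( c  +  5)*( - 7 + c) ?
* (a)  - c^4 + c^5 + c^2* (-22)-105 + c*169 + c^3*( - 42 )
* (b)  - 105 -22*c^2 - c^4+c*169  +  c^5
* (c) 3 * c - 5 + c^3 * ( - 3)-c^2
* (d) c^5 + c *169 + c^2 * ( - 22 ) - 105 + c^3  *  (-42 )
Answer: a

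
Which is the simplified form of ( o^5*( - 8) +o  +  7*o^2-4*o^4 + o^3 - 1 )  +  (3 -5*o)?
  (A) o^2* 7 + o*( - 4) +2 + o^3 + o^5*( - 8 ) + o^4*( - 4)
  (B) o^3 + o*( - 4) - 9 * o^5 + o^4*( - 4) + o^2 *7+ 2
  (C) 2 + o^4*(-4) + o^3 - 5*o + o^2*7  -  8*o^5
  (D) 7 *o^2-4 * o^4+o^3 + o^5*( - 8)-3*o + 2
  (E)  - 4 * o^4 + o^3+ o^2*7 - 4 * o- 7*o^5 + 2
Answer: A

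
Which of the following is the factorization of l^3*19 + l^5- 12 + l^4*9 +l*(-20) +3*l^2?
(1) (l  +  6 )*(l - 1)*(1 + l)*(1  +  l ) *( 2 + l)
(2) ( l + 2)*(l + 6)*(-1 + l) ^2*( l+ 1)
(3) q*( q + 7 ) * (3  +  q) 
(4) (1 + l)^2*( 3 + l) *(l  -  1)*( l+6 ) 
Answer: 1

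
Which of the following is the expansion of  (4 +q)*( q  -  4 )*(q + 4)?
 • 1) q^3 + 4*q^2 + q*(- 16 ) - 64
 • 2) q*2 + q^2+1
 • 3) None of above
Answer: 1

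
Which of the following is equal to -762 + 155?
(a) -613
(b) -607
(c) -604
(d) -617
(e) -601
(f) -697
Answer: b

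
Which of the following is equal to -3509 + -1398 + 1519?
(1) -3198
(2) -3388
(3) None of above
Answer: 2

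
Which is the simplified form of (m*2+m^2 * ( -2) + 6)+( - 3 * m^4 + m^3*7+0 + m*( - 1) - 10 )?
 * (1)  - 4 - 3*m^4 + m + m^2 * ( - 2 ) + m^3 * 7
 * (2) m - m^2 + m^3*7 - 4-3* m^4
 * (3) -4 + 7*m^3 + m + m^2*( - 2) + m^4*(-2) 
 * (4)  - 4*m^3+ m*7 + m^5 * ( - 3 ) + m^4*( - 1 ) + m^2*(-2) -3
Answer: 1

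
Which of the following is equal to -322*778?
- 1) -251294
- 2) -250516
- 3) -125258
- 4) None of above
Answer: 2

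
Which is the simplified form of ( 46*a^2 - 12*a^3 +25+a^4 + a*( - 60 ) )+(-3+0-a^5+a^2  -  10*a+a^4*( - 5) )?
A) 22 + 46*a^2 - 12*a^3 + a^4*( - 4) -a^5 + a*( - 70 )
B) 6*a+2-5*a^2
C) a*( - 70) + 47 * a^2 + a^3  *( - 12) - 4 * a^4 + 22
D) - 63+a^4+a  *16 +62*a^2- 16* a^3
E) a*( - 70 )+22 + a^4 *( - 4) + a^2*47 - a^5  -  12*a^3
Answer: E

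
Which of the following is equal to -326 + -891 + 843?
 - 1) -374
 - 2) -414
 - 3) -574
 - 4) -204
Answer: 1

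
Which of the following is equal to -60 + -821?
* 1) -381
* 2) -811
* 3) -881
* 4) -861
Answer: 3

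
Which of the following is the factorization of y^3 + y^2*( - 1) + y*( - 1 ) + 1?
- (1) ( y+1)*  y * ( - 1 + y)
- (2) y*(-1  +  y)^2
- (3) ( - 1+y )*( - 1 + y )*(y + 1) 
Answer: 3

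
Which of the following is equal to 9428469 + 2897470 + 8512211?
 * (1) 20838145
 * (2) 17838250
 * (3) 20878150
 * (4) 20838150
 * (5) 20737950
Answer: 4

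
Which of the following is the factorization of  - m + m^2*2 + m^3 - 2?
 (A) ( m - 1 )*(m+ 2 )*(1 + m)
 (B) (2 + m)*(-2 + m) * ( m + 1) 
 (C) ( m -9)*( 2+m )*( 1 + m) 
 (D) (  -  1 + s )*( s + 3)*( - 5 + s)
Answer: A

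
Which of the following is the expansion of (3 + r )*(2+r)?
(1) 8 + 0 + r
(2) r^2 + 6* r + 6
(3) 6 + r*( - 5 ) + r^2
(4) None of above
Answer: 4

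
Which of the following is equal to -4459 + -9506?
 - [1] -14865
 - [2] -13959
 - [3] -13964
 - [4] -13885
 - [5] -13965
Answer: 5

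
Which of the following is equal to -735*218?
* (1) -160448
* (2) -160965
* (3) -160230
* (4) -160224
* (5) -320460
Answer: 3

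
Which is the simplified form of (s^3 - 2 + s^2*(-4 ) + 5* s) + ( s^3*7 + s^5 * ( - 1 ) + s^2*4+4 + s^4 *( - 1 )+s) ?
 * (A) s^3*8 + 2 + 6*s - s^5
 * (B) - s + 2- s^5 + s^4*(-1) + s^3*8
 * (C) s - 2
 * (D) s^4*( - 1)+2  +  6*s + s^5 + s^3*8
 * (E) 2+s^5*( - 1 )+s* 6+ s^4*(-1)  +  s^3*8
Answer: E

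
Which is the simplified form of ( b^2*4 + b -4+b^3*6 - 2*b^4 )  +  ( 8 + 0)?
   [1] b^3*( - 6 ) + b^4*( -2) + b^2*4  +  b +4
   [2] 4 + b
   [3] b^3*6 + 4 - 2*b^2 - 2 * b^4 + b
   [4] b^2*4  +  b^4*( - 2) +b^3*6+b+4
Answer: 4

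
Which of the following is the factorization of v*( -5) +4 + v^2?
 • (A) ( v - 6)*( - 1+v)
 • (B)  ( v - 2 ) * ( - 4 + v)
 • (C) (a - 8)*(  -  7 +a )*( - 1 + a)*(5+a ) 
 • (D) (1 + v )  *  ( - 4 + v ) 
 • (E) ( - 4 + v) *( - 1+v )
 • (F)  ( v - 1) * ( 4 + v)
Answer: E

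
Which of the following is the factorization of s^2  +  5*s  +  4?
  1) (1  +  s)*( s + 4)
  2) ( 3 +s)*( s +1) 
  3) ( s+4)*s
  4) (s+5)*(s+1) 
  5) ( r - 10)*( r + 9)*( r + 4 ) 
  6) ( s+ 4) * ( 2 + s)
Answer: 1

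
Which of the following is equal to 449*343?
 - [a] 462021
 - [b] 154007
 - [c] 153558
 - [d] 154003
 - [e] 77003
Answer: b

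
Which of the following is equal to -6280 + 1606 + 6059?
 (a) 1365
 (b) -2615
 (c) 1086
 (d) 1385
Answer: d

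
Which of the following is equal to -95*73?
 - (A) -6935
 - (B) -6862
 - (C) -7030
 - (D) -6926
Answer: A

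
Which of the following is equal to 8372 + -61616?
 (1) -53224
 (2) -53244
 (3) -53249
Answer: 2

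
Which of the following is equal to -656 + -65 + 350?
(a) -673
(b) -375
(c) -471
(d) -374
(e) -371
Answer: e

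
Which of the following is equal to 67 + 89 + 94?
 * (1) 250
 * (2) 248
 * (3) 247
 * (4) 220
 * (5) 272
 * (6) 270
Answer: 1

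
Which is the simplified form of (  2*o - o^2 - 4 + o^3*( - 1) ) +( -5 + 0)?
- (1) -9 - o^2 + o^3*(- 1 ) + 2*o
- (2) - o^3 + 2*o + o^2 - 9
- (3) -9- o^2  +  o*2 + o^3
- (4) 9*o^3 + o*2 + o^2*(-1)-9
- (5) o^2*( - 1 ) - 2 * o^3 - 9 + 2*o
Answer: 1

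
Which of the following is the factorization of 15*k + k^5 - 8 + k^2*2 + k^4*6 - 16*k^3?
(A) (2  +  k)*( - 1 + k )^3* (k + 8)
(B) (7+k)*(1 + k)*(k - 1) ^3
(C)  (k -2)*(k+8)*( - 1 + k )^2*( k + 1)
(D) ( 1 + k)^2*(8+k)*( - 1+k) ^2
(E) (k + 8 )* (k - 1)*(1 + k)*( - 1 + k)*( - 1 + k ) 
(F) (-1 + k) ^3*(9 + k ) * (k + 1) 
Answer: E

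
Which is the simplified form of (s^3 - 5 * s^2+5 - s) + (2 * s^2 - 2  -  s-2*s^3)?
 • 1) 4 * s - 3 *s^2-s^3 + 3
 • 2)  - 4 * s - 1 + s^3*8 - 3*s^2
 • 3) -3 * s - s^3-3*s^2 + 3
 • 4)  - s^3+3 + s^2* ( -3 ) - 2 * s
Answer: 4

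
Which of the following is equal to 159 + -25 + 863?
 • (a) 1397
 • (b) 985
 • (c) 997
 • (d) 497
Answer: c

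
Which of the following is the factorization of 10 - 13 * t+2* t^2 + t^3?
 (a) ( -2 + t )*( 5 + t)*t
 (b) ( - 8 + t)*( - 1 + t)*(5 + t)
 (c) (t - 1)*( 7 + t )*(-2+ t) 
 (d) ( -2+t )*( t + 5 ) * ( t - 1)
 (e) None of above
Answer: d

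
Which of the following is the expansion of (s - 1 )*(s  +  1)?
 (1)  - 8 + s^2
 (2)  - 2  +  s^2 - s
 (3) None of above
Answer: 3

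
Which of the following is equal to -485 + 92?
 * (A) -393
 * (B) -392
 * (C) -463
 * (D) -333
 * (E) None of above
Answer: A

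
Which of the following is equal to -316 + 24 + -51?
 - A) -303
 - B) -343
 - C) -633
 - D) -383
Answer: B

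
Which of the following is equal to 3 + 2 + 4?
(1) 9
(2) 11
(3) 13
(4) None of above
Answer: 1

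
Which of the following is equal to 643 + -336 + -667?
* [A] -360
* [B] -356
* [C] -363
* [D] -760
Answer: A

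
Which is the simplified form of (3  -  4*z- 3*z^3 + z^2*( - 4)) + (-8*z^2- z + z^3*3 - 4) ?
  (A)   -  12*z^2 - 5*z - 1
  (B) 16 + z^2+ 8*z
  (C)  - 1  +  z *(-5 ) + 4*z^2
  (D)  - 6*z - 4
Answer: A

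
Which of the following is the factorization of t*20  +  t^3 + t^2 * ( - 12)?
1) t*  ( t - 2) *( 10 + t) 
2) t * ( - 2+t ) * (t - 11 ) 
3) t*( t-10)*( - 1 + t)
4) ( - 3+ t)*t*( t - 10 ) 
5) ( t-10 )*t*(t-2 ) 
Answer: 5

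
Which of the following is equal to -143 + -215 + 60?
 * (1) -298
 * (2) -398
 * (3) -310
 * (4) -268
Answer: 1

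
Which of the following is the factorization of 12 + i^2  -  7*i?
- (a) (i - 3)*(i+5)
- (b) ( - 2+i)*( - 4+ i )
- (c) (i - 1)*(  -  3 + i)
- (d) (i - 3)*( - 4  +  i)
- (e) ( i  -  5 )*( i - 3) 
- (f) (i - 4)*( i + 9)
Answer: d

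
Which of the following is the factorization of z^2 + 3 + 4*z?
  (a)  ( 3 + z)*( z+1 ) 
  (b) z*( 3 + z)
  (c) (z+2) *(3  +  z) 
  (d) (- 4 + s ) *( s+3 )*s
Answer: a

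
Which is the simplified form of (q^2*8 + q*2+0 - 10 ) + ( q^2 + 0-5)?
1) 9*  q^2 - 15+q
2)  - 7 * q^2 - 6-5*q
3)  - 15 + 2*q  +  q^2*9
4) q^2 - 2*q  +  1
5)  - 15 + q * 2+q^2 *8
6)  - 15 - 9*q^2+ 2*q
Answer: 3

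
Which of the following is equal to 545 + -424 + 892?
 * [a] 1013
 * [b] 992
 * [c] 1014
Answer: a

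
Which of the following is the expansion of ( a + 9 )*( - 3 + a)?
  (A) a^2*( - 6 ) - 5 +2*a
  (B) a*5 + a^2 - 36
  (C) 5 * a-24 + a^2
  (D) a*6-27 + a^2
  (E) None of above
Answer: D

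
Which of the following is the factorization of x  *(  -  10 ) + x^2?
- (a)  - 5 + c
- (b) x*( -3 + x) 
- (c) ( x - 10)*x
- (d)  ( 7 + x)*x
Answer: c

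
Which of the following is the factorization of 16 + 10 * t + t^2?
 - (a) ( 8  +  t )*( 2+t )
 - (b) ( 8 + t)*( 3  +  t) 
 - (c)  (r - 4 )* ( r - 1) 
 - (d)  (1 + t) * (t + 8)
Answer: a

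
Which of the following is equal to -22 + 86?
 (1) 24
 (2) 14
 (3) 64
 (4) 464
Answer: 3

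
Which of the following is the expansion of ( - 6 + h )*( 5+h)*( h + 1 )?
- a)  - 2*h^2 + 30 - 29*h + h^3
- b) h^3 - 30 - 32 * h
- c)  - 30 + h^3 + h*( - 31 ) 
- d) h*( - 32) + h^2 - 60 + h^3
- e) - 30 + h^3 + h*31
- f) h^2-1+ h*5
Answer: c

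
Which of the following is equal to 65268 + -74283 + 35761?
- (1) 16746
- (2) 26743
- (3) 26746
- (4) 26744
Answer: 3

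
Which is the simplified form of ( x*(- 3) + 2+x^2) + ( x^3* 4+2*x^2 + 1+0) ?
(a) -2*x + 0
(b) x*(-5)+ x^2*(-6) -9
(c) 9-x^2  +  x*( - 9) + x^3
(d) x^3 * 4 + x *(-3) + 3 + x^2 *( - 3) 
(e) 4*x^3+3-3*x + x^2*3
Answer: e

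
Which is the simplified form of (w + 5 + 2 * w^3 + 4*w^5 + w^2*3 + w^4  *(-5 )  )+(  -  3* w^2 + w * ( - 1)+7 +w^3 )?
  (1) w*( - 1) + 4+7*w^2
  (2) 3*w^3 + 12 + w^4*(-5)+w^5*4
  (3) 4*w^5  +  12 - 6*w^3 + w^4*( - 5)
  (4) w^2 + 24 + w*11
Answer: 2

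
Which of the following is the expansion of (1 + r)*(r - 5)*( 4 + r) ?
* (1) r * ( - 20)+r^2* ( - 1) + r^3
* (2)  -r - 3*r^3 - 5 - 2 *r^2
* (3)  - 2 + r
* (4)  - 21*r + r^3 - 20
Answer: 4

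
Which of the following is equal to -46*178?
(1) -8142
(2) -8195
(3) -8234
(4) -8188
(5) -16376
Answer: 4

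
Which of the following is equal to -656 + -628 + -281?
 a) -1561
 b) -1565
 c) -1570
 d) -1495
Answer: b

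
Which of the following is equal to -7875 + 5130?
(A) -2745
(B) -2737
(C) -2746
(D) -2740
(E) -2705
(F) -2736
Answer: A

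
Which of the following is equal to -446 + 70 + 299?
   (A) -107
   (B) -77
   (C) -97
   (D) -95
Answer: B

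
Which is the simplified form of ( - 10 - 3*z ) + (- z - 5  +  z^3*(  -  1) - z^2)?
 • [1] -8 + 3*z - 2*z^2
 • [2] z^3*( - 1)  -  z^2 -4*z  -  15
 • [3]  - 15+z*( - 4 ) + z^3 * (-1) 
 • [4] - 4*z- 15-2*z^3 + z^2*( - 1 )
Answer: 2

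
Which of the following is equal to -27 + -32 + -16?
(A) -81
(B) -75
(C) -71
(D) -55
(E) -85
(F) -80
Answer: B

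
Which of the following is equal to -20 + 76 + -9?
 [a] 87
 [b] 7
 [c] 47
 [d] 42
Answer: c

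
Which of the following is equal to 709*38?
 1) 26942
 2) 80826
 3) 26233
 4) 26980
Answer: 1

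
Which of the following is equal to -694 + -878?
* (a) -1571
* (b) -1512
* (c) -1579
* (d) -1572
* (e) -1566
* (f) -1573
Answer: d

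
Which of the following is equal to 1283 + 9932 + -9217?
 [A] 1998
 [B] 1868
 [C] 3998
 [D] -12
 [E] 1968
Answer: A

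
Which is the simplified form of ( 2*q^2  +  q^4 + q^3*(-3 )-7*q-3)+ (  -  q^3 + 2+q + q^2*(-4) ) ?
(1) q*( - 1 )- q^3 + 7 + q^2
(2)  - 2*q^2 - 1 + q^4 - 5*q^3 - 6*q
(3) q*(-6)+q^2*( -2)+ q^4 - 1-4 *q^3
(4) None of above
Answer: 3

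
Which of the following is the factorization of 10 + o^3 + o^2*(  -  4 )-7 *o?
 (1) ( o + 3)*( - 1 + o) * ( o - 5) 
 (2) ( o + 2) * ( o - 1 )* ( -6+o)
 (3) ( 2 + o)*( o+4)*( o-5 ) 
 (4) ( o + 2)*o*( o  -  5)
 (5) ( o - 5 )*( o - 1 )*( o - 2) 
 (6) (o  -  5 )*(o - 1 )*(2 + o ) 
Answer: 6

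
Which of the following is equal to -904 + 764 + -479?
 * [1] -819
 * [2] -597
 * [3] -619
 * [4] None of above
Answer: 3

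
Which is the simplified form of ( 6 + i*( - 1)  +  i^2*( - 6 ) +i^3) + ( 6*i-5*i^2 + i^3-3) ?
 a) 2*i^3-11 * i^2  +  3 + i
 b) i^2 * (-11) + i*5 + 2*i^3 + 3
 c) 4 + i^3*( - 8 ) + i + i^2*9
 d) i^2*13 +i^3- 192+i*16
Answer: b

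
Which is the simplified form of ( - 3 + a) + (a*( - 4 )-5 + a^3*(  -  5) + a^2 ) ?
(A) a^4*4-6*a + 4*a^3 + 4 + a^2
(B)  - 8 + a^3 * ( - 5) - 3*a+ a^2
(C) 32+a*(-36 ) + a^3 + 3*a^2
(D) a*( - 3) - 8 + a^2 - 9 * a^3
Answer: B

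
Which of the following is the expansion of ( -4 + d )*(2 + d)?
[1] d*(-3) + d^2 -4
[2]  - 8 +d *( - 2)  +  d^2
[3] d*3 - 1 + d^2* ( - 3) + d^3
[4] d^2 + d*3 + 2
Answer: 2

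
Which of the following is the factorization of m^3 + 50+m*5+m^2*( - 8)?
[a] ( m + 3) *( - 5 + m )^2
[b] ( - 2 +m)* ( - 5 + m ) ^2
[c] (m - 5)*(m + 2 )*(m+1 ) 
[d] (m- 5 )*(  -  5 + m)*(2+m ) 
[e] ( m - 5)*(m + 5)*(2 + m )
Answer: d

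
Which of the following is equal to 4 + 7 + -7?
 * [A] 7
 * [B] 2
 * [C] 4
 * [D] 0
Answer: C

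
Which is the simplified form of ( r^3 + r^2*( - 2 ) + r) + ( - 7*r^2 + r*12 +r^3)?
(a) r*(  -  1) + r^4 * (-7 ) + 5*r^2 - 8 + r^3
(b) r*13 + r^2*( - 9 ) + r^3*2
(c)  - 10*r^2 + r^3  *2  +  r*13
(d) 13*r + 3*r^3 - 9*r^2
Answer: b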